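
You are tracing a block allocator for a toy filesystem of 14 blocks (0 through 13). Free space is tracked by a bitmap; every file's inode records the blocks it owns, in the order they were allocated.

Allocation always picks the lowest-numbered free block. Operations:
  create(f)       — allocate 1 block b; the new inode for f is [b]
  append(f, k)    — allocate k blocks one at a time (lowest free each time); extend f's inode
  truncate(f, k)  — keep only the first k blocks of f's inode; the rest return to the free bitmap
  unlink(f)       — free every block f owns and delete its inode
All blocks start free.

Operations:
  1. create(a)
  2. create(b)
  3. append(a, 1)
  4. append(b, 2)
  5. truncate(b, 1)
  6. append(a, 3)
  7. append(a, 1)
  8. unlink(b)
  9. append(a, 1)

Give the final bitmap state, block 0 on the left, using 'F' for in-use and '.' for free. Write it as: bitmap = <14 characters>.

create(a): bitmap=F............. | a=[0]
create(b): bitmap=FF............ | a=[0] b=[1]
append(a, 1): bitmap=FFF........... | a=[0, 2] b=[1]
append(b, 2): bitmap=FFFFF......... | a=[0, 2] b=[1, 3, 4]
truncate(b, 1): bitmap=FFF........... | a=[0, 2] b=[1]
append(a, 3): bitmap=FFFFFF........ | a=[0, 2, 3, 4, 5] b=[1]
append(a, 1): bitmap=FFFFFFF....... | a=[0, 2, 3, 4, 5, 6] b=[1]
unlink(b): bitmap=F.FFFFF....... | a=[0, 2, 3, 4, 5, 6]
append(a, 1): bitmap=FFFFFFF....... | a=[0, 2, 3, 4, 5, 6, 1]

bitmap = FFFFFFF.......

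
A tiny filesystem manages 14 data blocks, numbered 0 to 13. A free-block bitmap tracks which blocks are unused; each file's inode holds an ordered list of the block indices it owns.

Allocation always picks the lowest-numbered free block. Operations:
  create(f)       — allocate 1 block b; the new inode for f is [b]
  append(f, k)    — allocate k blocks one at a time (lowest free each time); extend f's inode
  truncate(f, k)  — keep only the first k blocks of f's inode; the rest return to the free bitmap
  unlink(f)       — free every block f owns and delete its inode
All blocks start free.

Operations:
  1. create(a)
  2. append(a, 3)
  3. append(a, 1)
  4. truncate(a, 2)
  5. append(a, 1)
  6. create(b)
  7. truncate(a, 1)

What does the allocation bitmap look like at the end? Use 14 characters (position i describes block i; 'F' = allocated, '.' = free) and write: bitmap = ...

bitmap = F..F..........

  1. create(a)  ⇒  F.............  {a→[0]}
  2. append(a, 3)  ⇒  FFFF..........  {a→[0, 1, 2, 3]}
  3. append(a, 1)  ⇒  FFFFF.........  {a→[0, 1, 2, 3, 4]}
  4. truncate(a, 2)  ⇒  FF............  {a→[0, 1]}
  5. append(a, 1)  ⇒  FFF...........  {a→[0, 1, 2]}
  6. create(b)  ⇒  FFFF..........  {a→[0, 1, 2]; b→[3]}
  7. truncate(a, 1)  ⇒  F..F..........  {a→[0]; b→[3]}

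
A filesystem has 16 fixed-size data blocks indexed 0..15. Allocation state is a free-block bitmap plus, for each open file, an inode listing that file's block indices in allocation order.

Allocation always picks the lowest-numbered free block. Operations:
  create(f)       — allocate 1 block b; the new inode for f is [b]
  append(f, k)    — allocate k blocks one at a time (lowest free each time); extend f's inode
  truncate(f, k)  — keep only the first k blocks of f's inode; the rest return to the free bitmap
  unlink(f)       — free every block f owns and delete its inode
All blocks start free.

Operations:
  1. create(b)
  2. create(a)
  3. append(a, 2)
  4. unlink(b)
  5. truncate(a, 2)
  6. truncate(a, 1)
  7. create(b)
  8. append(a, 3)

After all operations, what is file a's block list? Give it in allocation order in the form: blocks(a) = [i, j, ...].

create(b): bitmap=F............... | b=[0]
create(a): bitmap=FF.............. | a=[1] b=[0]
append(a, 2): bitmap=FFFF............ | a=[1, 2, 3] b=[0]
unlink(b): bitmap=.FFF............ | a=[1, 2, 3]
truncate(a, 2): bitmap=.FF............. | a=[1, 2]
truncate(a, 1): bitmap=.F.............. | a=[1]
create(b): bitmap=FF.............. | a=[1] b=[0]
append(a, 3): bitmap=FFFFF........... | a=[1, 2, 3, 4] b=[0]

blocks(a) = [1, 2, 3, 4]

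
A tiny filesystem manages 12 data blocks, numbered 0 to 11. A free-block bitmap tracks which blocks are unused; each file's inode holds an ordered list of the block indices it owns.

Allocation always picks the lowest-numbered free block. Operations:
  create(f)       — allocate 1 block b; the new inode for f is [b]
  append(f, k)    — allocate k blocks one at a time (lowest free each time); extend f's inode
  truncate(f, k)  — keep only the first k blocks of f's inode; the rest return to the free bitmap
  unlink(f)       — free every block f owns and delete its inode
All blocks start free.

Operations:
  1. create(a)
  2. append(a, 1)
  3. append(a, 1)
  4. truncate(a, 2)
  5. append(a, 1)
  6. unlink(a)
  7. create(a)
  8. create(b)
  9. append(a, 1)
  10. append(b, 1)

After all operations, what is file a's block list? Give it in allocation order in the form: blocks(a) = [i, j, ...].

blocks(a) = [0, 2]

  1. create(a)  ⇒  F...........  {a→[0]}
  2. append(a, 1)  ⇒  FF..........  {a→[0, 1]}
  3. append(a, 1)  ⇒  FFF.........  {a→[0, 1, 2]}
  4. truncate(a, 2)  ⇒  FF..........  {a→[0, 1]}
  5. append(a, 1)  ⇒  FFF.........  {a→[0, 1, 2]}
  6. unlink(a)  ⇒  ............  {}
  7. create(a)  ⇒  F...........  {a→[0]}
  8. create(b)  ⇒  FF..........  {a→[0]; b→[1]}
  9. append(a, 1)  ⇒  FFF.........  {a→[0, 2]; b→[1]}
  10. append(b, 1)  ⇒  FFFF........  {a→[0, 2]; b→[1, 3]}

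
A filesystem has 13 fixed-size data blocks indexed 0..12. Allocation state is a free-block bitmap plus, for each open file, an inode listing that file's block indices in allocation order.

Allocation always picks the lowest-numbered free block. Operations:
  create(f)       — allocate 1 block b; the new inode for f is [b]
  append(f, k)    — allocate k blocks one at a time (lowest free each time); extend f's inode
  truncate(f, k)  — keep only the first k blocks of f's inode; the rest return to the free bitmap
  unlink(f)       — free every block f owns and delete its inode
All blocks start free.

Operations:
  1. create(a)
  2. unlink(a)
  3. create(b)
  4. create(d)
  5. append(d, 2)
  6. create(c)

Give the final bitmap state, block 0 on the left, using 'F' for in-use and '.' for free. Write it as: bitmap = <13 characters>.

bitmap = FFFFF........

  1. create(a)  ⇒  F............  {a→[0]}
  2. unlink(a)  ⇒  .............  {}
  3. create(b)  ⇒  F............  {b→[0]}
  4. create(d)  ⇒  FF...........  {b→[0]; d→[1]}
  5. append(d, 2)  ⇒  FFFF.........  {b→[0]; d→[1, 2, 3]}
  6. create(c)  ⇒  FFFFF........  {b→[0]; c→[4]; d→[1, 2, 3]}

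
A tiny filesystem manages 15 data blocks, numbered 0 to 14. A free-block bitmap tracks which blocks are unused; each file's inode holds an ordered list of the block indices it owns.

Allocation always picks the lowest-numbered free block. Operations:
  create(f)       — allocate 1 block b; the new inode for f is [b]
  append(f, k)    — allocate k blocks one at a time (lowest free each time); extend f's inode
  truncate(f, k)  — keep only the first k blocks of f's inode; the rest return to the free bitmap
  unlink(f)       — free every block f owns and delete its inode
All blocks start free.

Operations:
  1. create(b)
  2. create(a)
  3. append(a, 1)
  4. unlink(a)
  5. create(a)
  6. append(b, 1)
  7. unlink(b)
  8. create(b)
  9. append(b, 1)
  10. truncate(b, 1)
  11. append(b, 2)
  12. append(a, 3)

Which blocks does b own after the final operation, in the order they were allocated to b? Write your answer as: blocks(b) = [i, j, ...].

blocks(b) = [0, 2, 3]

[1] create(b) — b=0 (map F..............)
[2] create(a) — a=1 b=0 (map FF.............)
[3] append(a, 1) — a=1,2 b=0 (map FFF............)
[4] unlink(a) — b=0 (map F..............)
[5] create(a) — a=1 b=0 (map FF.............)
[6] append(b, 1) — a=1 b=0,2 (map FFF............)
[7] unlink(b) — a=1 (map .F.............)
[8] create(b) — a=1 b=0 (map FF.............)
[9] append(b, 1) — a=1 b=0,2 (map FFF............)
[10] truncate(b, 1) — a=1 b=0 (map FF.............)
[11] append(b, 2) — a=1 b=0,2,3 (map FFFF...........)
[12] append(a, 3) — a=1,4,5,6 b=0,2,3 (map FFFFFFF........)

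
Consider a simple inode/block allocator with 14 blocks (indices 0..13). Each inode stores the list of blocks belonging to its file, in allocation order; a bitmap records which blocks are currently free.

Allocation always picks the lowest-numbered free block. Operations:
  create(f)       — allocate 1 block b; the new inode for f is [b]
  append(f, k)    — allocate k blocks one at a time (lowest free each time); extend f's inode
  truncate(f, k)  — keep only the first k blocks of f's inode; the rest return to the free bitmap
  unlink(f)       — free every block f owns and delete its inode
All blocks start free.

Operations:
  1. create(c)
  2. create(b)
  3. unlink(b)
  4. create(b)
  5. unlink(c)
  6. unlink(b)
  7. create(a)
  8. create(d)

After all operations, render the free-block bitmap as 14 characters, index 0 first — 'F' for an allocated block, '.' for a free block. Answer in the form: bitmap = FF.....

  1. create(c)  ⇒  F.............  {c→[0]}
  2. create(b)  ⇒  FF............  {b→[1]; c→[0]}
  3. unlink(b)  ⇒  F.............  {c→[0]}
  4. create(b)  ⇒  FF............  {b→[1]; c→[0]}
  5. unlink(c)  ⇒  .F............  {b→[1]}
  6. unlink(b)  ⇒  ..............  {}
  7. create(a)  ⇒  F.............  {a→[0]}
  8. create(d)  ⇒  FF............  {a→[0]; d→[1]}

bitmap = FF............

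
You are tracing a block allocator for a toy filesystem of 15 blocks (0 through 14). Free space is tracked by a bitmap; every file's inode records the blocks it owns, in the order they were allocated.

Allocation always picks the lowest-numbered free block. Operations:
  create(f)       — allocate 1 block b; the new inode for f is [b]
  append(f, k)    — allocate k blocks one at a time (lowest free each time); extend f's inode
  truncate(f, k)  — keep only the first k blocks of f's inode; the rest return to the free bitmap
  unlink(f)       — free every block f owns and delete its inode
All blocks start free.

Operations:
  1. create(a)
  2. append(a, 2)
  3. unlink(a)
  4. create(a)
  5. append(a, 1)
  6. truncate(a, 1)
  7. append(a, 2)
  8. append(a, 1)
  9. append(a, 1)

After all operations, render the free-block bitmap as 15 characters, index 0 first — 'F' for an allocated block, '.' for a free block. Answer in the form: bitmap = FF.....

bitmap = FFFFF..........

create(a): bitmap=F.............. | a=[0]
append(a, 2): bitmap=FFF............ | a=[0, 1, 2]
unlink(a): bitmap=............... | 
create(a): bitmap=F.............. | a=[0]
append(a, 1): bitmap=FF............. | a=[0, 1]
truncate(a, 1): bitmap=F.............. | a=[0]
append(a, 2): bitmap=FFF............ | a=[0, 1, 2]
append(a, 1): bitmap=FFFF........... | a=[0, 1, 2, 3]
append(a, 1): bitmap=FFFFF.......... | a=[0, 1, 2, 3, 4]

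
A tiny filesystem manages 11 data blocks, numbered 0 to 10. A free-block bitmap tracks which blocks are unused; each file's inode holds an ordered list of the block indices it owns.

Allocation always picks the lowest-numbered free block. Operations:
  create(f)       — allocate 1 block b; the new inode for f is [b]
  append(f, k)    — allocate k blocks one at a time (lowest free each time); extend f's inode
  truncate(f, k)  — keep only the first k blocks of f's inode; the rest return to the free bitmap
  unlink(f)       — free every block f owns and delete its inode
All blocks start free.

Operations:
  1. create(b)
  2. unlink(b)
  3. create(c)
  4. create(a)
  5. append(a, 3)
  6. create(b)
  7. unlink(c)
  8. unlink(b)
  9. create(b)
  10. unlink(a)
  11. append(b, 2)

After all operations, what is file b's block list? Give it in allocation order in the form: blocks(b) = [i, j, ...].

[1] create(b) — b=0 (map F..........)
[2] unlink(b) —  (map ...........)
[3] create(c) — c=0 (map F..........)
[4] create(a) — a=1 c=0 (map FF.........)
[5] append(a, 3) — a=1,2,3,4 c=0 (map FFFFF......)
[6] create(b) — a=1,2,3,4 b=5 c=0 (map FFFFFF.....)
[7] unlink(c) — a=1,2,3,4 b=5 (map .FFFFF.....)
[8] unlink(b) — a=1,2,3,4 (map .FFFF......)
[9] create(b) — a=1,2,3,4 b=0 (map FFFFF......)
[10] unlink(a) — b=0 (map F..........)
[11] append(b, 2) — b=0,1,2 (map FFF........)

blocks(b) = [0, 1, 2]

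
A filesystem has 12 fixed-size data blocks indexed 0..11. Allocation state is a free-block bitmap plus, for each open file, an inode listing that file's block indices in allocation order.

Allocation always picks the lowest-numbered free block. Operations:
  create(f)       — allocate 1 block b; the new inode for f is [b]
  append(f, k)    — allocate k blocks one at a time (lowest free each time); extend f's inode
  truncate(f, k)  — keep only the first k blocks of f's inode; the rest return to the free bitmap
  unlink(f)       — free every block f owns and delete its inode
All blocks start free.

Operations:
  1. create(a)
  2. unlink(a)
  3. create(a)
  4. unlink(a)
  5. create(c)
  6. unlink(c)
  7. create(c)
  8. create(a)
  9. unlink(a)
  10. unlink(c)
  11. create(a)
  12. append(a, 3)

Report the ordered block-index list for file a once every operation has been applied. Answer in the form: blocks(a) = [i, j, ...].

blocks(a) = [0, 1, 2, 3]

create(a): bitmap=F........... | a=[0]
unlink(a): bitmap=............ | 
create(a): bitmap=F........... | a=[0]
unlink(a): bitmap=............ | 
create(c): bitmap=F........... | c=[0]
unlink(c): bitmap=............ | 
create(c): bitmap=F........... | c=[0]
create(a): bitmap=FF.......... | a=[1] c=[0]
unlink(a): bitmap=F........... | c=[0]
unlink(c): bitmap=............ | 
create(a): bitmap=F........... | a=[0]
append(a, 3): bitmap=FFFF........ | a=[0, 1, 2, 3]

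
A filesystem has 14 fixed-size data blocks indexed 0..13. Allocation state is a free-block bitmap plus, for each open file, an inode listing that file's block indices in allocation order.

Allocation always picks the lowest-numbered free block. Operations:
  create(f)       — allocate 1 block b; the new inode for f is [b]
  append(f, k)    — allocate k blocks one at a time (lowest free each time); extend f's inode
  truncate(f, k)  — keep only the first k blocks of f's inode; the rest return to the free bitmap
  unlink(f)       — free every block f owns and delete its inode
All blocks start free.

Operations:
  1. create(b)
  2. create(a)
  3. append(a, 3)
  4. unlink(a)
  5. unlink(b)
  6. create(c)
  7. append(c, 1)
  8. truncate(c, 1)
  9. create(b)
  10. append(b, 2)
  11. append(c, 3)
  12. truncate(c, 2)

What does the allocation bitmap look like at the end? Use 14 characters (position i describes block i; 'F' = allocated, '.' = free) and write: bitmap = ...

[1] create(b) — b=0 (map F.............)
[2] create(a) — a=1 b=0 (map FF............)
[3] append(a, 3) — a=1,2,3,4 b=0 (map FFFFF.........)
[4] unlink(a) — b=0 (map F.............)
[5] unlink(b) —  (map ..............)
[6] create(c) — c=0 (map F.............)
[7] append(c, 1) — c=0,1 (map FF............)
[8] truncate(c, 1) — c=0 (map F.............)
[9] create(b) — b=1 c=0 (map FF............)
[10] append(b, 2) — b=1,2,3 c=0 (map FFFF..........)
[11] append(c, 3) — b=1,2,3 c=0,4,5,6 (map FFFFFFF.......)
[12] truncate(c, 2) — b=1,2,3 c=0,4 (map FFFFF.........)

bitmap = FFFFF.........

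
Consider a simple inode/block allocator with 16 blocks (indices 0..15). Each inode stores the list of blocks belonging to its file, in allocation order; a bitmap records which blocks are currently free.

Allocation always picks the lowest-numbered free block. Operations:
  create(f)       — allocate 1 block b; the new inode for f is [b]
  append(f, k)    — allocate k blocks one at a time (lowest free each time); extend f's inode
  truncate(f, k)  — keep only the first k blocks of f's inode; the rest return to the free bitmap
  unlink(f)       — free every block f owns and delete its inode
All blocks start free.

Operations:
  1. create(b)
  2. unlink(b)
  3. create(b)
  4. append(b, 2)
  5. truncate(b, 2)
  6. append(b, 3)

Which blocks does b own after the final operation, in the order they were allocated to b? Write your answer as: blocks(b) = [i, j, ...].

create(b): bitmap=F............... | b=[0]
unlink(b): bitmap=................ | 
create(b): bitmap=F............... | b=[0]
append(b, 2): bitmap=FFF............. | b=[0, 1, 2]
truncate(b, 2): bitmap=FF.............. | b=[0, 1]
append(b, 3): bitmap=FFFFF........... | b=[0, 1, 2, 3, 4]

blocks(b) = [0, 1, 2, 3, 4]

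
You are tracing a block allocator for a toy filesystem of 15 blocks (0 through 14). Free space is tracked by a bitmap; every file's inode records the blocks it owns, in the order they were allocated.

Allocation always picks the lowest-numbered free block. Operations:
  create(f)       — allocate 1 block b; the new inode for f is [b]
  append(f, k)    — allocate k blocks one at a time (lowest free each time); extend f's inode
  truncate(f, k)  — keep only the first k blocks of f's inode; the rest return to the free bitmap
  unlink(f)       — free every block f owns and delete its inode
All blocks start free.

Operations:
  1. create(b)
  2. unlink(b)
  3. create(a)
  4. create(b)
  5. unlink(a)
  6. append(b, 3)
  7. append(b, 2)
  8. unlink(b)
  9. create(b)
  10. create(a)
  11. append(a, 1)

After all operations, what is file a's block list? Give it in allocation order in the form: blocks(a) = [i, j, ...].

  1. create(b)  ⇒  F..............  {b→[0]}
  2. unlink(b)  ⇒  ...............  {}
  3. create(a)  ⇒  F..............  {a→[0]}
  4. create(b)  ⇒  FF.............  {a→[0]; b→[1]}
  5. unlink(a)  ⇒  .F.............  {b→[1]}
  6. append(b, 3)  ⇒  FFFF...........  {b→[1, 0, 2, 3]}
  7. append(b, 2)  ⇒  FFFFFF.........  {b→[1, 0, 2, 3, 4, 5]}
  8. unlink(b)  ⇒  ...............  {}
  9. create(b)  ⇒  F..............  {b→[0]}
  10. create(a)  ⇒  FF.............  {a→[1]; b→[0]}
  11. append(a, 1)  ⇒  FFF............  {a→[1, 2]; b→[0]}

blocks(a) = [1, 2]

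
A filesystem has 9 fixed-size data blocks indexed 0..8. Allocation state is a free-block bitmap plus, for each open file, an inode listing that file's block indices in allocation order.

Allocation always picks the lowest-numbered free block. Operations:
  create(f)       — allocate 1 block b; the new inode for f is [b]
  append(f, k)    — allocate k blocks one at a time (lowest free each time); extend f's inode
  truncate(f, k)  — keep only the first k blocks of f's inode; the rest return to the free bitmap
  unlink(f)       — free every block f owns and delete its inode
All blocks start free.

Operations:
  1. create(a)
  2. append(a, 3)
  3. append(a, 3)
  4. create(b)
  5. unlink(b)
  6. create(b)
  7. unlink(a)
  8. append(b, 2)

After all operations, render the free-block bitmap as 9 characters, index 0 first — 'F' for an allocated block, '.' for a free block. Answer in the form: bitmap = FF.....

after create(a) → a:[0]  free=[F........]
after append(a, 3) → a:[0, 1, 2, 3]  free=[FFFF.....]
after append(a, 3) → a:[0, 1, 2, 3, 4, 5, 6]  free=[FFFFFFF..]
after create(b) → a:[0, 1, 2, 3, 4, 5, 6], b:[7]  free=[FFFFFFFF.]
after unlink(b) → a:[0, 1, 2, 3, 4, 5, 6]  free=[FFFFFFF..]
after create(b) → a:[0, 1, 2, 3, 4, 5, 6], b:[7]  free=[FFFFFFFF.]
after unlink(a) → b:[7]  free=[.......F.]
after append(b, 2) → b:[7, 0, 1]  free=[FF.....F.]

bitmap = FF.....F.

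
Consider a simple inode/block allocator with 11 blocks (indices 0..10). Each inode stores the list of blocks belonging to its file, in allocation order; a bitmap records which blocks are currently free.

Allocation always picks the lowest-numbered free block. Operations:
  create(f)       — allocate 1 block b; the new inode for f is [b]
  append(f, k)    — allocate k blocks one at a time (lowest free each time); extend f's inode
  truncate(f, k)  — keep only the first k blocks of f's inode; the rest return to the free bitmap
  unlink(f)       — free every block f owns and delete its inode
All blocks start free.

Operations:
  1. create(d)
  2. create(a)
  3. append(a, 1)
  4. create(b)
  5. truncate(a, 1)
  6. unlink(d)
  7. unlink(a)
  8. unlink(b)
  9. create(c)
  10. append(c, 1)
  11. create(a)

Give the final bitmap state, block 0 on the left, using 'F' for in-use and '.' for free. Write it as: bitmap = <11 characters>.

create(d): bitmap=F.......... | d=[0]
create(a): bitmap=FF......... | a=[1] d=[0]
append(a, 1): bitmap=FFF........ | a=[1, 2] d=[0]
create(b): bitmap=FFFF....... | a=[1, 2] b=[3] d=[0]
truncate(a, 1): bitmap=FF.F....... | a=[1] b=[3] d=[0]
unlink(d): bitmap=.F.F....... | a=[1] b=[3]
unlink(a): bitmap=...F....... | b=[3]
unlink(b): bitmap=........... | 
create(c): bitmap=F.......... | c=[0]
append(c, 1): bitmap=FF......... | c=[0, 1]
create(a): bitmap=FFF........ | a=[2] c=[0, 1]

bitmap = FFF........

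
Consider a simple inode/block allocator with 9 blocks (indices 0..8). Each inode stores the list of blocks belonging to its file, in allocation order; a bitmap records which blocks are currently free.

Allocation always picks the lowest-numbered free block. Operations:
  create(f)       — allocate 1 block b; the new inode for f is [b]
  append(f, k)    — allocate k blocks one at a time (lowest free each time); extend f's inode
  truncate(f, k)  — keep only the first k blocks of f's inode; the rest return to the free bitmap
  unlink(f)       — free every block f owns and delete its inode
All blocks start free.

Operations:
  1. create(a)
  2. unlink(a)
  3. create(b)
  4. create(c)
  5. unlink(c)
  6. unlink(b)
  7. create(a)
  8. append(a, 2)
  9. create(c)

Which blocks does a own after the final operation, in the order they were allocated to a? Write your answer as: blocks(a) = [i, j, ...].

create(a): bitmap=F........ | a=[0]
unlink(a): bitmap=......... | 
create(b): bitmap=F........ | b=[0]
create(c): bitmap=FF....... | b=[0] c=[1]
unlink(c): bitmap=F........ | b=[0]
unlink(b): bitmap=......... | 
create(a): bitmap=F........ | a=[0]
append(a, 2): bitmap=FFF...... | a=[0, 1, 2]
create(c): bitmap=FFFF..... | a=[0, 1, 2] c=[3]

blocks(a) = [0, 1, 2]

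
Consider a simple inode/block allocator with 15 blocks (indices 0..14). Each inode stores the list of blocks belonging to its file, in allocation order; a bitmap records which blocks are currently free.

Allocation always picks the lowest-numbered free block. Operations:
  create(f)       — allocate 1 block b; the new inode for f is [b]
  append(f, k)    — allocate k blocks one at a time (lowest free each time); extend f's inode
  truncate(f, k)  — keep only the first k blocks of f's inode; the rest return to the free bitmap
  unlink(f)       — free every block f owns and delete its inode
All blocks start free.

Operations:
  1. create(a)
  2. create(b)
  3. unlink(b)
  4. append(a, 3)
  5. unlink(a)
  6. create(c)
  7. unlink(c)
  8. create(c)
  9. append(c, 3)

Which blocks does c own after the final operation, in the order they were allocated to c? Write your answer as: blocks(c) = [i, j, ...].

create(a): bitmap=F.............. | a=[0]
create(b): bitmap=FF............. | a=[0] b=[1]
unlink(b): bitmap=F.............. | a=[0]
append(a, 3): bitmap=FFFF........... | a=[0, 1, 2, 3]
unlink(a): bitmap=............... | 
create(c): bitmap=F.............. | c=[0]
unlink(c): bitmap=............... | 
create(c): bitmap=F.............. | c=[0]
append(c, 3): bitmap=FFFF........... | c=[0, 1, 2, 3]

blocks(c) = [0, 1, 2, 3]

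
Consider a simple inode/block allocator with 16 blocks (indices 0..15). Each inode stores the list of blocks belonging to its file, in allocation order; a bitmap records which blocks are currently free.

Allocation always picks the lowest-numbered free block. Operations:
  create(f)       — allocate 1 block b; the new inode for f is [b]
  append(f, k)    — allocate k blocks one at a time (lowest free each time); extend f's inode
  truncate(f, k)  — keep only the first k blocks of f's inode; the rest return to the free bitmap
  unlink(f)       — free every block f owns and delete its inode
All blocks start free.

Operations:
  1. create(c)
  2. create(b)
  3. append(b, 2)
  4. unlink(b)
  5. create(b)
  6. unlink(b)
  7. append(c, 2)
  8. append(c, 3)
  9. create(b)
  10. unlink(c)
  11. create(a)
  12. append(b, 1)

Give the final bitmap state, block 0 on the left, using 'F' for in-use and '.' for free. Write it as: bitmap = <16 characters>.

bitmap = FF....F.........

create(c): bitmap=F............... | c=[0]
create(b): bitmap=FF.............. | b=[1] c=[0]
append(b, 2): bitmap=FFFF............ | b=[1, 2, 3] c=[0]
unlink(b): bitmap=F............... | c=[0]
create(b): bitmap=FF.............. | b=[1] c=[0]
unlink(b): bitmap=F............... | c=[0]
append(c, 2): bitmap=FFF............. | c=[0, 1, 2]
append(c, 3): bitmap=FFFFFF.......... | c=[0, 1, 2, 3, 4, 5]
create(b): bitmap=FFFFFFF......... | b=[6] c=[0, 1, 2, 3, 4, 5]
unlink(c): bitmap=......F......... | b=[6]
create(a): bitmap=F.....F......... | a=[0] b=[6]
append(b, 1): bitmap=FF....F......... | a=[0] b=[6, 1]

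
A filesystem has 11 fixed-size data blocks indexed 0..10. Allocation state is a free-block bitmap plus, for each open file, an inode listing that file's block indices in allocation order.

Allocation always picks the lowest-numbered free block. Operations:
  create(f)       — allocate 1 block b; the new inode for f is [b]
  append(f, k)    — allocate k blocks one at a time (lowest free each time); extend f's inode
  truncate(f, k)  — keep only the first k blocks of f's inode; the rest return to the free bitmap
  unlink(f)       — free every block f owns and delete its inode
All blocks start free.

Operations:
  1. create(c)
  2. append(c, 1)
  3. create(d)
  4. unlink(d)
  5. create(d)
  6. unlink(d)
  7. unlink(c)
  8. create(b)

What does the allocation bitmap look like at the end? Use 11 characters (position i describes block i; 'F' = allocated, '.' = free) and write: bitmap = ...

bitmap = F..........

  1. create(c)  ⇒  F..........  {c→[0]}
  2. append(c, 1)  ⇒  FF.........  {c→[0, 1]}
  3. create(d)  ⇒  FFF........  {c→[0, 1]; d→[2]}
  4. unlink(d)  ⇒  FF.........  {c→[0, 1]}
  5. create(d)  ⇒  FFF........  {c→[0, 1]; d→[2]}
  6. unlink(d)  ⇒  FF.........  {c→[0, 1]}
  7. unlink(c)  ⇒  ...........  {}
  8. create(b)  ⇒  F..........  {b→[0]}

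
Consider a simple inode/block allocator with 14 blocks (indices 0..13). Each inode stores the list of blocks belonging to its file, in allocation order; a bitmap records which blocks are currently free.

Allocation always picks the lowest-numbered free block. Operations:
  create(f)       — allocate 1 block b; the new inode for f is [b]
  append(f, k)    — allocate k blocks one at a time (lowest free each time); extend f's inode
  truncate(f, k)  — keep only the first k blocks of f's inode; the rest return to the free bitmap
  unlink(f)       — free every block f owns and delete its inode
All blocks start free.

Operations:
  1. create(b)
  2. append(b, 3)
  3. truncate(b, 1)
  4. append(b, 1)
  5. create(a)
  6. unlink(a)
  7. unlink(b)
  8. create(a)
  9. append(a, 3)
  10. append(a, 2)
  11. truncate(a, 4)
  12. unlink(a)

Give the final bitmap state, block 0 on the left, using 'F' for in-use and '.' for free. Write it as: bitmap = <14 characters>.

bitmap = ..............

  1. create(b)  ⇒  F.............  {b→[0]}
  2. append(b, 3)  ⇒  FFFF..........  {b→[0, 1, 2, 3]}
  3. truncate(b, 1)  ⇒  F.............  {b→[0]}
  4. append(b, 1)  ⇒  FF............  {b→[0, 1]}
  5. create(a)  ⇒  FFF...........  {a→[2]; b→[0, 1]}
  6. unlink(a)  ⇒  FF............  {b→[0, 1]}
  7. unlink(b)  ⇒  ..............  {}
  8. create(a)  ⇒  F.............  {a→[0]}
  9. append(a, 3)  ⇒  FFFF..........  {a→[0, 1, 2, 3]}
  10. append(a, 2)  ⇒  FFFFFF........  {a→[0, 1, 2, 3, 4, 5]}
  11. truncate(a, 4)  ⇒  FFFF..........  {a→[0, 1, 2, 3]}
  12. unlink(a)  ⇒  ..............  {}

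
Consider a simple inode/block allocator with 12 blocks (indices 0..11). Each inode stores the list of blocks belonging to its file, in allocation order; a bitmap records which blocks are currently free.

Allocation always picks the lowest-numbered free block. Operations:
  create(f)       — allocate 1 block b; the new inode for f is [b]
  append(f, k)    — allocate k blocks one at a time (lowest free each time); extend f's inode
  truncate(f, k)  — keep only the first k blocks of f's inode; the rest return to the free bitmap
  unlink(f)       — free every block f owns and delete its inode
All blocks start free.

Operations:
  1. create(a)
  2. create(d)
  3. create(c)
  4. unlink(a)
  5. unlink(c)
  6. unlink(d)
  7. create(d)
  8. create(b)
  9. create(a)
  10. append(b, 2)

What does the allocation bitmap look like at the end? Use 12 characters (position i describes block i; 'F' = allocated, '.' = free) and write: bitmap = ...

bitmap = FFFFF.......

[1] create(a) — a=0 (map F...........)
[2] create(d) — a=0 d=1 (map FF..........)
[3] create(c) — a=0 c=2 d=1 (map FFF.........)
[4] unlink(a) — c=2 d=1 (map .FF.........)
[5] unlink(c) — d=1 (map .F..........)
[6] unlink(d) —  (map ............)
[7] create(d) — d=0 (map F...........)
[8] create(b) — b=1 d=0 (map FF..........)
[9] create(a) — a=2 b=1 d=0 (map FFF.........)
[10] append(b, 2) — a=2 b=1,3,4 d=0 (map FFFFF.......)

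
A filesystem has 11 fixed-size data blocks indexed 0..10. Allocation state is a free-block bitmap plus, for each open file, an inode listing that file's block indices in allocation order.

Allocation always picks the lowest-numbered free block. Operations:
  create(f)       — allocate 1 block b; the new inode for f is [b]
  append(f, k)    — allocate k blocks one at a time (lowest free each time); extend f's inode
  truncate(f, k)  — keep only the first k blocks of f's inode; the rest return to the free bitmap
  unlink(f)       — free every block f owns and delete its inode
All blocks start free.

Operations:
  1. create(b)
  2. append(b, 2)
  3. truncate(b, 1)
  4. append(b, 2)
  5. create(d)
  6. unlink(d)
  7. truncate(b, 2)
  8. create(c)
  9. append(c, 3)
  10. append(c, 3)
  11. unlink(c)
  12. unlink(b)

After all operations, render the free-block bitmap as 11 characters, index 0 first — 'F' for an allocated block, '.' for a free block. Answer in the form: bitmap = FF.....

bitmap = ...........

[1] create(b) — b=0 (map F..........)
[2] append(b, 2) — b=0,1,2 (map FFF........)
[3] truncate(b, 1) — b=0 (map F..........)
[4] append(b, 2) — b=0,1,2 (map FFF........)
[5] create(d) — b=0,1,2 d=3 (map FFFF.......)
[6] unlink(d) — b=0,1,2 (map FFF........)
[7] truncate(b, 2) — b=0,1 (map FF.........)
[8] create(c) — b=0,1 c=2 (map FFF........)
[9] append(c, 3) — b=0,1 c=2,3,4,5 (map FFFFFF.....)
[10] append(c, 3) — b=0,1 c=2,3,4,5,6,7,8 (map FFFFFFFFF..)
[11] unlink(c) — b=0,1 (map FF.........)
[12] unlink(b) —  (map ...........)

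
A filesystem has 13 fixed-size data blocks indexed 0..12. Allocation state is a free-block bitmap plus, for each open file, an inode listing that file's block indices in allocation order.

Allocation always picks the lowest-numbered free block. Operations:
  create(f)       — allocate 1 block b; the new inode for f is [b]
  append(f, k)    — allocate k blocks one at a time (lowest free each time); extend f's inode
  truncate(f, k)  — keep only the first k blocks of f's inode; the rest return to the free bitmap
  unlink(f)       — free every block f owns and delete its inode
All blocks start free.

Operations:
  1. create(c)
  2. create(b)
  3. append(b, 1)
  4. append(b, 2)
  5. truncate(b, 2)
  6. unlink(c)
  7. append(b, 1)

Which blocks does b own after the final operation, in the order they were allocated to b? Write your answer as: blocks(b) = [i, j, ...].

create(c): bitmap=F............ | c=[0]
create(b): bitmap=FF........... | b=[1] c=[0]
append(b, 1): bitmap=FFF.......... | b=[1, 2] c=[0]
append(b, 2): bitmap=FFFFF........ | b=[1, 2, 3, 4] c=[0]
truncate(b, 2): bitmap=FFF.......... | b=[1, 2] c=[0]
unlink(c): bitmap=.FF.......... | b=[1, 2]
append(b, 1): bitmap=FFF.......... | b=[1, 2, 0]

blocks(b) = [1, 2, 0]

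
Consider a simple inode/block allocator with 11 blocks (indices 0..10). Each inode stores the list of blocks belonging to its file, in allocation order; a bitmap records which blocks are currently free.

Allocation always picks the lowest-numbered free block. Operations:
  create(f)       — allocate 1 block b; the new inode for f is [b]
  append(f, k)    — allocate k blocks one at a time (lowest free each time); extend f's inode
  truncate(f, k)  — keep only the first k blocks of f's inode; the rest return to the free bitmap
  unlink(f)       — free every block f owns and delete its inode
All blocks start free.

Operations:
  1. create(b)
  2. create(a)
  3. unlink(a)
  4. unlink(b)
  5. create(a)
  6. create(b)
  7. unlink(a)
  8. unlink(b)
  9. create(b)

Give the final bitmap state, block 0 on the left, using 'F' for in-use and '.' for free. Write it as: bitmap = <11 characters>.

[1] create(b) — b=0 (map F..........)
[2] create(a) — a=1 b=0 (map FF.........)
[3] unlink(a) — b=0 (map F..........)
[4] unlink(b) —  (map ...........)
[5] create(a) — a=0 (map F..........)
[6] create(b) — a=0 b=1 (map FF.........)
[7] unlink(a) — b=1 (map .F.........)
[8] unlink(b) —  (map ...........)
[9] create(b) — b=0 (map F..........)

bitmap = F..........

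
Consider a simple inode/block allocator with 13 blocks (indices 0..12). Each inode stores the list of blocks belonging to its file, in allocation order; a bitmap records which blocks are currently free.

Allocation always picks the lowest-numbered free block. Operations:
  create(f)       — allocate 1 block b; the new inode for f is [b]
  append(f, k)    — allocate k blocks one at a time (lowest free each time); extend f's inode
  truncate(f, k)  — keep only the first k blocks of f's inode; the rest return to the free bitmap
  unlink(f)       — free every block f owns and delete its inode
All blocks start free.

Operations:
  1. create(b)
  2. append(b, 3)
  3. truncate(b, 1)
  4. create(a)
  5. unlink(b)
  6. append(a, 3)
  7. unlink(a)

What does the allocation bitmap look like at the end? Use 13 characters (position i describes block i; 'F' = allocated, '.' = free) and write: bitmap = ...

  1. create(b)  ⇒  F............  {b→[0]}
  2. append(b, 3)  ⇒  FFFF.........  {b→[0, 1, 2, 3]}
  3. truncate(b, 1)  ⇒  F............  {b→[0]}
  4. create(a)  ⇒  FF...........  {a→[1]; b→[0]}
  5. unlink(b)  ⇒  .F...........  {a→[1]}
  6. append(a, 3)  ⇒  FFFF.........  {a→[1, 0, 2, 3]}
  7. unlink(a)  ⇒  .............  {}

bitmap = .............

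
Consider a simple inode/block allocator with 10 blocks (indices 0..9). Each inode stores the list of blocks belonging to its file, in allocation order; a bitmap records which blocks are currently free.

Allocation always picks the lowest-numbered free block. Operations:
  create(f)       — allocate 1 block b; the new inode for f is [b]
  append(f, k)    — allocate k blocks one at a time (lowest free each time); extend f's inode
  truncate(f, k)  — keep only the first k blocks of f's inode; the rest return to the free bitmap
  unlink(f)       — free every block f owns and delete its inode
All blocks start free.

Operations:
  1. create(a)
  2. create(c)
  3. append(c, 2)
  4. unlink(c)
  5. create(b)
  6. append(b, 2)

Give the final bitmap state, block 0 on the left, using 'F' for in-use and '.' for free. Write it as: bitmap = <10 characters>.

  1. create(a)  ⇒  F.........  {a→[0]}
  2. create(c)  ⇒  FF........  {a→[0]; c→[1]}
  3. append(c, 2)  ⇒  FFFF......  {a→[0]; c→[1, 2, 3]}
  4. unlink(c)  ⇒  F.........  {a→[0]}
  5. create(b)  ⇒  FF........  {a→[0]; b→[1]}
  6. append(b, 2)  ⇒  FFFF......  {a→[0]; b→[1, 2, 3]}

bitmap = FFFF......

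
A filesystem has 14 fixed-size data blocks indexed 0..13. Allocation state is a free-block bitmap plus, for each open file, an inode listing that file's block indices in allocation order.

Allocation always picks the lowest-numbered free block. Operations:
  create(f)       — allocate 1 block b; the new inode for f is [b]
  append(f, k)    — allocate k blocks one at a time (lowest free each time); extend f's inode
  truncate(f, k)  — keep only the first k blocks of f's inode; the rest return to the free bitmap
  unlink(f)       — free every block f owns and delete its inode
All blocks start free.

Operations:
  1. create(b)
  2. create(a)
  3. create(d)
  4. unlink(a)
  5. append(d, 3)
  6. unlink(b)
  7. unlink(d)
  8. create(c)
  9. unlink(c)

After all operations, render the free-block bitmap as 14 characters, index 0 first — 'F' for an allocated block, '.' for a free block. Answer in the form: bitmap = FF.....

bitmap = ..............

  1. create(b)  ⇒  F.............  {b→[0]}
  2. create(a)  ⇒  FF............  {a→[1]; b→[0]}
  3. create(d)  ⇒  FFF...........  {a→[1]; b→[0]; d→[2]}
  4. unlink(a)  ⇒  F.F...........  {b→[0]; d→[2]}
  5. append(d, 3)  ⇒  FFFFF.........  {b→[0]; d→[2, 1, 3, 4]}
  6. unlink(b)  ⇒  .FFFF.........  {d→[2, 1, 3, 4]}
  7. unlink(d)  ⇒  ..............  {}
  8. create(c)  ⇒  F.............  {c→[0]}
  9. unlink(c)  ⇒  ..............  {}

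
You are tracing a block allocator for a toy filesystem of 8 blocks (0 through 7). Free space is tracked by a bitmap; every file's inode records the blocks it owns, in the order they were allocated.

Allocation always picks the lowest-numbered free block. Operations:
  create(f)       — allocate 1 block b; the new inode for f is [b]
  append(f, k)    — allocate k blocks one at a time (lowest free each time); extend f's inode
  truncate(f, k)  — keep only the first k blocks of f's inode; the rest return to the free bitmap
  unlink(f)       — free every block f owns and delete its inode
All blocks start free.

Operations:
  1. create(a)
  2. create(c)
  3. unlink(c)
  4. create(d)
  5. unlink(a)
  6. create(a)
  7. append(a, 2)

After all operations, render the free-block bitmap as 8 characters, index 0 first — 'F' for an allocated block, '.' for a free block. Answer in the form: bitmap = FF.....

bitmap = FFFF....

after create(a) → a:[0]  free=[F.......]
after create(c) → a:[0], c:[1]  free=[FF......]
after unlink(c) → a:[0]  free=[F.......]
after create(d) → a:[0], d:[1]  free=[FF......]
after unlink(a) → d:[1]  free=[.F......]
after create(a) → a:[0], d:[1]  free=[FF......]
after append(a, 2) → a:[0, 2, 3], d:[1]  free=[FFFF....]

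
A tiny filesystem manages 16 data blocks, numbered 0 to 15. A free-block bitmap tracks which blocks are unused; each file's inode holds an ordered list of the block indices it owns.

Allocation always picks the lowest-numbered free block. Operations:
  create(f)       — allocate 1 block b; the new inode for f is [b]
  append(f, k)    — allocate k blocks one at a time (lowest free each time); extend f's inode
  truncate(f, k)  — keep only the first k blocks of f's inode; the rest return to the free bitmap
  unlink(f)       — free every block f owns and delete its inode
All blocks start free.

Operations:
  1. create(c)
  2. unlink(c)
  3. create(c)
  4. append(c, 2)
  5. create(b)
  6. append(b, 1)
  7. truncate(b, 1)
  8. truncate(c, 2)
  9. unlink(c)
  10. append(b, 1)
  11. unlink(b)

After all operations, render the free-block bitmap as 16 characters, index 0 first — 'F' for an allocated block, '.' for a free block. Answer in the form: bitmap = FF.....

bitmap = ................

[1] create(c) — c=0 (map F...............)
[2] unlink(c) —  (map ................)
[3] create(c) — c=0 (map F...............)
[4] append(c, 2) — c=0,1,2 (map FFF.............)
[5] create(b) — b=3 c=0,1,2 (map FFFF............)
[6] append(b, 1) — b=3,4 c=0,1,2 (map FFFFF...........)
[7] truncate(b, 1) — b=3 c=0,1,2 (map FFFF............)
[8] truncate(c, 2) — b=3 c=0,1 (map FF.F............)
[9] unlink(c) — b=3 (map ...F............)
[10] append(b, 1) — b=3,0 (map F..F............)
[11] unlink(b) —  (map ................)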